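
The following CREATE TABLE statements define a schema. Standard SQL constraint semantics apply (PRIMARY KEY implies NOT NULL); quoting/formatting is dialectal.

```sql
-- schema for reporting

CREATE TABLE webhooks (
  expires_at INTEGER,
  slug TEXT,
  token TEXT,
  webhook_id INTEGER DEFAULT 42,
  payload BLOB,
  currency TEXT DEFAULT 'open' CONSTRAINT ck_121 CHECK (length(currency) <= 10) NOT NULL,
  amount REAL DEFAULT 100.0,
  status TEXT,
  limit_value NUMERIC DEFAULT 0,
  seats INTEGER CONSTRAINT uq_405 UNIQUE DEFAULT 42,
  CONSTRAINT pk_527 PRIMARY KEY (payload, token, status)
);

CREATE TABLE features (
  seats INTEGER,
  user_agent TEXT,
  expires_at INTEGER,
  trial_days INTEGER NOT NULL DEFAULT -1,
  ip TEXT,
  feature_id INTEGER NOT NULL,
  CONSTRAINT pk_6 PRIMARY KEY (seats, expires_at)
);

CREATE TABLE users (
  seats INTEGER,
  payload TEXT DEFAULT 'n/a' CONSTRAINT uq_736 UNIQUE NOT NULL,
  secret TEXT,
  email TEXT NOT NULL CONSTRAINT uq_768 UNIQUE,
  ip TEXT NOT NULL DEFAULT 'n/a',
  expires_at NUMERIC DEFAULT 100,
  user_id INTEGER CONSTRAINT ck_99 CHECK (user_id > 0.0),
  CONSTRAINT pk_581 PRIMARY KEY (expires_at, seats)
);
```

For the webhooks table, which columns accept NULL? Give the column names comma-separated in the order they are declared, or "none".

- expires_at: no NOT NULL constraint applies → nullable.
- slug: no NOT NULL constraint applies → nullable.
- token: part of the PRIMARY KEY, which implies NOT NULL → not nullable.
- webhook_id: DEFAULT only fills an omitted column; an explicit NULL is still allowed → nullable.
- payload: part of the PRIMARY KEY, which implies NOT NULL → not nullable.
- currency: declared NOT NULL → not nullable.
- amount: DEFAULT only fills an omitted column; an explicit NULL is still allowed → nullable.
- status: part of the PRIMARY KEY, which implies NOT NULL → not nullable.
- limit_value: DEFAULT only fills an omitted column; an explicit NULL is still allowed → nullable.
- seats: UNIQUE does not imply NOT NULL → nullable.

expires_at, slug, webhook_id, amount, limit_value, seats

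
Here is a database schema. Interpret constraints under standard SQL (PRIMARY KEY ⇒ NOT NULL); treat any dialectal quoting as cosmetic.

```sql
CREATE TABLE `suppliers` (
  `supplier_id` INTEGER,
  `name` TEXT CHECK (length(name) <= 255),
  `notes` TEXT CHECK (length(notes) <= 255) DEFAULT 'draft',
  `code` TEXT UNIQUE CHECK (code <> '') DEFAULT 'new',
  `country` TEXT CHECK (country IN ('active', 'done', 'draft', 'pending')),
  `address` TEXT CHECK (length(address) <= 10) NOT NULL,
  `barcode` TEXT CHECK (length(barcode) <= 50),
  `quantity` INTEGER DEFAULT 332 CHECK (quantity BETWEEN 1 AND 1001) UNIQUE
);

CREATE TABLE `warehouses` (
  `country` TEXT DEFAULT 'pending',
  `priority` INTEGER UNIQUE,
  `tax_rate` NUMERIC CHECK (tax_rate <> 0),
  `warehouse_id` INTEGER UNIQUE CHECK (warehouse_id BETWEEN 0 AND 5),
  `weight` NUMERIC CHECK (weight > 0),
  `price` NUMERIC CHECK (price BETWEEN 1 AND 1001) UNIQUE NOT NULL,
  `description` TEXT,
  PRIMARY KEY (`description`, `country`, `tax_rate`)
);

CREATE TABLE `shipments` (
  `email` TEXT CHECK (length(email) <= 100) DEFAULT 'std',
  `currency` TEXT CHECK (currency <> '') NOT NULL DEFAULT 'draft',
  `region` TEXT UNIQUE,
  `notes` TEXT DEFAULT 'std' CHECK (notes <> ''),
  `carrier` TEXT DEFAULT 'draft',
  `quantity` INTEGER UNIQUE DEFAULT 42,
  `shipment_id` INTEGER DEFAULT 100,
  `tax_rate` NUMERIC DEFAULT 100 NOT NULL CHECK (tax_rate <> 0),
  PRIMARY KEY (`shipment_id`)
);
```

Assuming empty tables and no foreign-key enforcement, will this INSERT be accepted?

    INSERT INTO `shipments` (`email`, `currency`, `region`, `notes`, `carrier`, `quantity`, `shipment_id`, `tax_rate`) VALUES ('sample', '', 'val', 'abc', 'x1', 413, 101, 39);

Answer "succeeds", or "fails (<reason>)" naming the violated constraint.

The value '' for currency violates CHECK (currency <> '').

fails (CHECK on currency)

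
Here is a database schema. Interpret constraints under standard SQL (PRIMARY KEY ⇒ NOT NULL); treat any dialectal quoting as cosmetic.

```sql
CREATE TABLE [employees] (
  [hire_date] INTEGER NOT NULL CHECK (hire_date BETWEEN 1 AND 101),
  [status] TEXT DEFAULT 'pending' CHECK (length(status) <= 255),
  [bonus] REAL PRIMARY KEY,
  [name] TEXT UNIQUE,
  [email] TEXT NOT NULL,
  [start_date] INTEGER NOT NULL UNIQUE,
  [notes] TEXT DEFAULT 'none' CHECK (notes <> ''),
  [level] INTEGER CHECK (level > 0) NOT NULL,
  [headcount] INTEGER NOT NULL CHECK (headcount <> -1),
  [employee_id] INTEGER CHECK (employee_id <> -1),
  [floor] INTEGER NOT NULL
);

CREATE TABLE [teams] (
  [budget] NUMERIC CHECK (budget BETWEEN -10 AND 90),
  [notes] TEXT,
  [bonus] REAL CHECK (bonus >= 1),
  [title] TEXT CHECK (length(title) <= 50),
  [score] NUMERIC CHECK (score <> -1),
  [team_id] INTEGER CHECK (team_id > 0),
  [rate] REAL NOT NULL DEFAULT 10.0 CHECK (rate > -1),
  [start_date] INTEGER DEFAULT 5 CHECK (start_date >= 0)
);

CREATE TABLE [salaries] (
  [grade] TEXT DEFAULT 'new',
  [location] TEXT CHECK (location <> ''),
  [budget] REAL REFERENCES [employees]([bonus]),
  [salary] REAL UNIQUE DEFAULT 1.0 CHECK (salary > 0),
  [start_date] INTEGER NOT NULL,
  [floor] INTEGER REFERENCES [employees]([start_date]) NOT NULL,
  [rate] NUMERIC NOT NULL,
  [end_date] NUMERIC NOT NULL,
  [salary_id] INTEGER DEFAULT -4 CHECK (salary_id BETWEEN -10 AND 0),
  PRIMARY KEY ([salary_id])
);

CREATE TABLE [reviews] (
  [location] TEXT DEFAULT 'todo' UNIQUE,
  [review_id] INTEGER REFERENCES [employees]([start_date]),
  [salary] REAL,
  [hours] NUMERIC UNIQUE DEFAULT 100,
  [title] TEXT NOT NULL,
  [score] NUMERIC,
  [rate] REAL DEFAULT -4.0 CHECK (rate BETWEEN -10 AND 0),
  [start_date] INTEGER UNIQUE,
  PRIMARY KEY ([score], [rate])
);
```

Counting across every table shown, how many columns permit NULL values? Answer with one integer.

employees: 4 nullable (status, name, notes, employee_id — PK (bonus) and explicit NOT NULL columns excluded).
teams: 7 nullable (budget, notes, bonus, title, score, team_id, start_date — PK none and explicit NOT NULL columns excluded).
salaries: 4 nullable (grade, location, budget, salary — PK (salary_id) and explicit NOT NULL columns excluded).
reviews: 5 nullable (location, review_id, salary, hours, start_date — PK (score, rate) and explicit NOT NULL columns excluded).
Total: 4 + 7 + 4 + 5 = 20.

20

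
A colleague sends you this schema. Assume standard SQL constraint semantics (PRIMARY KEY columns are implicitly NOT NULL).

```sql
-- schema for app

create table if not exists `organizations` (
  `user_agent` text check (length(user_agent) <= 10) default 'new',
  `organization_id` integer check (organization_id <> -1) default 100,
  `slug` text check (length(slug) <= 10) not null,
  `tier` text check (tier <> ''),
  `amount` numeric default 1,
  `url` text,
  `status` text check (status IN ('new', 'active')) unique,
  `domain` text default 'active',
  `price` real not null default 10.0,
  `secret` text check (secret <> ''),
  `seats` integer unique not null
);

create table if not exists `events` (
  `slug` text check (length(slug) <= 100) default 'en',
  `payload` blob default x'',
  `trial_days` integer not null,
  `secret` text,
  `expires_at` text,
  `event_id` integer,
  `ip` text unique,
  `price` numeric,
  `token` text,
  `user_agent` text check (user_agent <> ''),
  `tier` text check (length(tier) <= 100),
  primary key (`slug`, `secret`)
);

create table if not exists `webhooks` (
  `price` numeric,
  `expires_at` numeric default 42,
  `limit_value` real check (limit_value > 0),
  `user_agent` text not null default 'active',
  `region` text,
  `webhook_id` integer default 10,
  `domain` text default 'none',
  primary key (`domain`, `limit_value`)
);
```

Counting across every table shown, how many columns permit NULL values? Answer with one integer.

organizations: 8 nullable (user_agent, organization_id, tier, amount, url, status, domain, secret — PK none and explicit NOT NULL columns excluded).
events: 8 nullable (payload, expires_at, event_id, ip, price, token, user_agent, tier — PK (slug, secret) and explicit NOT NULL columns excluded).
webhooks: 4 nullable (price, expires_at, region, webhook_id — PK (domain, limit_value) and explicit NOT NULL columns excluded).
Total: 8 + 8 + 4 = 20.

20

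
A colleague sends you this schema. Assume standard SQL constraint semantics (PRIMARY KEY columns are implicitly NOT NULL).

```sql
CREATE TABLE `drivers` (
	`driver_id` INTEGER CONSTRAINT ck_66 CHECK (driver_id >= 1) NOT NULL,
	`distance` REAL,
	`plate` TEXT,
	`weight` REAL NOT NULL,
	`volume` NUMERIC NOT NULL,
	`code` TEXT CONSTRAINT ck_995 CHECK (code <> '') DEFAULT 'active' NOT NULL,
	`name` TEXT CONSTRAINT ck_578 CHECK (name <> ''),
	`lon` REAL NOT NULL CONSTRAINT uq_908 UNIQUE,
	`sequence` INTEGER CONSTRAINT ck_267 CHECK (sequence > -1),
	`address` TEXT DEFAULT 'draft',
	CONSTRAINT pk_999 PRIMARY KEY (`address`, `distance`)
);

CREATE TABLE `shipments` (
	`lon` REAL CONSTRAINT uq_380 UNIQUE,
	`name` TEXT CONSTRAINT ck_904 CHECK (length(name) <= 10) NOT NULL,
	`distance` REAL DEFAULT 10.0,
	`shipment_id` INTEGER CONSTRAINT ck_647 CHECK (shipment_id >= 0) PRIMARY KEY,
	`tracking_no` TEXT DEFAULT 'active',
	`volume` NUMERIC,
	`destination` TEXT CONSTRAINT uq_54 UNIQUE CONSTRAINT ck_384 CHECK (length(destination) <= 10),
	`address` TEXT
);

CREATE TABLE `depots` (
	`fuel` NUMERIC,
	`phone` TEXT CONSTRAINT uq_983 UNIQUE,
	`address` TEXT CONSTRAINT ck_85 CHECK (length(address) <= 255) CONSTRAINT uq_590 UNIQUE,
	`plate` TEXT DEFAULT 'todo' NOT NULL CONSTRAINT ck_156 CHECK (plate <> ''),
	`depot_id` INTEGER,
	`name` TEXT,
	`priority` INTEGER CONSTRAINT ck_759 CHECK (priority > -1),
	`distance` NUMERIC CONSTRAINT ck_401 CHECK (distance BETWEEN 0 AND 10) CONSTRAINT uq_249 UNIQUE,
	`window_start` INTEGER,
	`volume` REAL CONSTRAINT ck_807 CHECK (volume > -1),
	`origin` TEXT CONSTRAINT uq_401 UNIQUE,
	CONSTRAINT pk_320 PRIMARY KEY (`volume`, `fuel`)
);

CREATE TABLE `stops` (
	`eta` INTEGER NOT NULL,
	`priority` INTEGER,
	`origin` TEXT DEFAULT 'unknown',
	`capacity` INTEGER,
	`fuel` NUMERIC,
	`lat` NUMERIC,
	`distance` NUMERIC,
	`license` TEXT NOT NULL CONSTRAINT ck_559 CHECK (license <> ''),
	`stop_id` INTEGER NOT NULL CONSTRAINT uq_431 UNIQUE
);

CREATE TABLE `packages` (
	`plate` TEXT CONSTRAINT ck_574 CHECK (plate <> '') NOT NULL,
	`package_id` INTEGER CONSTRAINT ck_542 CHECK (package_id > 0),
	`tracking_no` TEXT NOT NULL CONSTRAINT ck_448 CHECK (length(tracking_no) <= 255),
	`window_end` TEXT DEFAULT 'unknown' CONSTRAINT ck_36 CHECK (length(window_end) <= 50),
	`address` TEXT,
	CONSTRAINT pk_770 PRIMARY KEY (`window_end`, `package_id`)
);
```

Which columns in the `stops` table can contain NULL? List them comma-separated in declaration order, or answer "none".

- eta: declared NOT NULL → not nullable.
- priority: no NOT NULL constraint applies → nullable.
- origin: DEFAULT only fills an omitted column; an explicit NULL is still allowed → nullable.
- capacity: no NOT NULL constraint applies → nullable.
- fuel: no NOT NULL constraint applies → nullable.
- lat: no NOT NULL constraint applies → nullable.
- distance: no NOT NULL constraint applies → nullable.
- license: declared NOT NULL → not nullable.
- stop_id: declared NOT NULL → not nullable.

priority, origin, capacity, fuel, lat, distance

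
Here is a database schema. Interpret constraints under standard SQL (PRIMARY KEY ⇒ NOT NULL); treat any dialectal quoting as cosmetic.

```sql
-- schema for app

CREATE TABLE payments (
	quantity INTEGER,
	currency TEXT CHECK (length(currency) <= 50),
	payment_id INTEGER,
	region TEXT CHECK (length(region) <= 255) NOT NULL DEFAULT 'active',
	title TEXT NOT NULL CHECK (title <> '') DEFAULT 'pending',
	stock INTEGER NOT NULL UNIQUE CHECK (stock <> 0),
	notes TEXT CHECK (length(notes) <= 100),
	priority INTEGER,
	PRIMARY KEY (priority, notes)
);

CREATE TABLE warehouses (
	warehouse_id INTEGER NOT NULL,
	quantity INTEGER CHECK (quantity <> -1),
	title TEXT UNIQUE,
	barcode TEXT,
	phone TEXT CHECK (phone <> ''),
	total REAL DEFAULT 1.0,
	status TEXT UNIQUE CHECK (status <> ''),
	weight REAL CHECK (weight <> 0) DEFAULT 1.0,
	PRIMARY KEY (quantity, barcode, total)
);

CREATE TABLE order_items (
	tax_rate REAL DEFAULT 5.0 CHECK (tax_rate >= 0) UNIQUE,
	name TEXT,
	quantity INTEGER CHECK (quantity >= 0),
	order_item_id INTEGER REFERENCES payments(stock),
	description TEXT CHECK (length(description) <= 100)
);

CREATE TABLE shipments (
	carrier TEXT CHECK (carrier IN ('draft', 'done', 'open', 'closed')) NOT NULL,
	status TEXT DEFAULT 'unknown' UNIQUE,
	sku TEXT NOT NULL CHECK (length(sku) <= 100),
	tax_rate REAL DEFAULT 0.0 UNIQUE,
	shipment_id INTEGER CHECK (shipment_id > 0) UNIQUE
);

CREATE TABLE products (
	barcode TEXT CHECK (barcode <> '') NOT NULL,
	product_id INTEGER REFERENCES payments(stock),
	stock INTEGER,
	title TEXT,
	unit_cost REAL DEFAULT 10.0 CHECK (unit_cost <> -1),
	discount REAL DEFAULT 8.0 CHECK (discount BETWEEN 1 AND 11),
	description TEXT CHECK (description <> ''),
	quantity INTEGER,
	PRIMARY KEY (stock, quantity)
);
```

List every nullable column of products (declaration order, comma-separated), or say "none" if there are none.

product_id, title, unit_cost, discount, description

- barcode: declared NOT NULL → not nullable.
- product_id: a foreign key column may be NULL unless separately constrained → nullable.
- stock: part of the PRIMARY KEY, which implies NOT NULL → not nullable.
- title: no NOT NULL constraint applies → nullable.
- unit_cost: CHECK does not forbid NULL (a CHECK constraint passes when its expression is NULL) → nullable.
- discount: CHECK does not forbid NULL (a CHECK constraint passes when its expression is NULL) → nullable.
- description: CHECK does not forbid NULL (a CHECK constraint passes when its expression is NULL) → nullable.
- quantity: part of the PRIMARY KEY, which implies NOT NULL → not nullable.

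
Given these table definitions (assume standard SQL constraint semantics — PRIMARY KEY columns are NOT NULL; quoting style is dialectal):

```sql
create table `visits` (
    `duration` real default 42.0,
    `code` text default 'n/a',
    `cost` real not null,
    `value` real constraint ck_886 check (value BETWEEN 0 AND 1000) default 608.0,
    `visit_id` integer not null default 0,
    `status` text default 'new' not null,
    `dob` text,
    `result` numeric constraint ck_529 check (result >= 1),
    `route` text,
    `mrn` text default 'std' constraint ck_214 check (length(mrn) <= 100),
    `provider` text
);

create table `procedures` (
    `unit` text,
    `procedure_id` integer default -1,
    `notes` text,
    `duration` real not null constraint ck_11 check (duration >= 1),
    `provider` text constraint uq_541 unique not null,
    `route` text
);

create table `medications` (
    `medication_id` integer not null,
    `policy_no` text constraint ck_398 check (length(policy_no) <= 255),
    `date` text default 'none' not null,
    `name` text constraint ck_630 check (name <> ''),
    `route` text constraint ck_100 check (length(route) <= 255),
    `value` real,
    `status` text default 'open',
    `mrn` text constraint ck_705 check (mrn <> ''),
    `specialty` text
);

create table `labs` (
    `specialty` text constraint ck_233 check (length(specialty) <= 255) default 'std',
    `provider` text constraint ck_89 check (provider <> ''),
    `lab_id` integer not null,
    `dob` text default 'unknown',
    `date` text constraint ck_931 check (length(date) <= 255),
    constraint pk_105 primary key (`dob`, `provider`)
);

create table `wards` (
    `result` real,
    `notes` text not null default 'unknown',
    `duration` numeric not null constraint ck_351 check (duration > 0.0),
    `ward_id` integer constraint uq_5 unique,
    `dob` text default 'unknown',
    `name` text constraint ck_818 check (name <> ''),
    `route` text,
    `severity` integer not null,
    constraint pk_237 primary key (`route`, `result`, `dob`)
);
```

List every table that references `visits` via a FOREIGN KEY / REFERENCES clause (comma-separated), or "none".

No REFERENCES clause anywhere in the schema names visits.

none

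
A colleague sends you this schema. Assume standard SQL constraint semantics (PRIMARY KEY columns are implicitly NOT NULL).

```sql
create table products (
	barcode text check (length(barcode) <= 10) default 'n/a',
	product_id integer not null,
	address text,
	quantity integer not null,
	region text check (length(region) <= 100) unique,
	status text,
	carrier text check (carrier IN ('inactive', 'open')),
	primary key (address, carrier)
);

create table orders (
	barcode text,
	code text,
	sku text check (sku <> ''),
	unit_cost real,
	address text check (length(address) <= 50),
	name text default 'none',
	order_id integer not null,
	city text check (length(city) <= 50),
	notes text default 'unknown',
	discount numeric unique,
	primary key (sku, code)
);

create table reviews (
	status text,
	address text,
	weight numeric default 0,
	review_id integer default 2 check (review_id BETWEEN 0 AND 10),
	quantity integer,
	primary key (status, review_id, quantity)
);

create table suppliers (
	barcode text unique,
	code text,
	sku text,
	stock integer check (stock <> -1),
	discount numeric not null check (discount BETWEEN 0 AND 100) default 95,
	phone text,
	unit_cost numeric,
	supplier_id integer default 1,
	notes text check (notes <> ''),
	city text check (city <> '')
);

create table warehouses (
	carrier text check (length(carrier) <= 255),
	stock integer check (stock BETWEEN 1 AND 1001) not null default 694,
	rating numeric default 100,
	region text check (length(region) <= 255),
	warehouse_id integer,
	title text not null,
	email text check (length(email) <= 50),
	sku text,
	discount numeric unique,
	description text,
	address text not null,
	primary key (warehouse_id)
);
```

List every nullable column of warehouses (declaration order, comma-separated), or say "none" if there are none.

- carrier: CHECK does not forbid NULL (a CHECK constraint passes when its expression is NULL) → nullable.
- stock: declared NOT NULL → not nullable.
- rating: DEFAULT only fills an omitted column; an explicit NULL is still allowed → nullable.
- region: CHECK does not forbid NULL (a CHECK constraint passes when its expression is NULL) → nullable.
- warehouse_id: part of the PRIMARY KEY, which implies NOT NULL → not nullable.
- title: declared NOT NULL → not nullable.
- email: CHECK does not forbid NULL (a CHECK constraint passes when its expression is NULL) → nullable.
- sku: no NOT NULL constraint applies → nullable.
- discount: UNIQUE does not imply NOT NULL → nullable.
- description: no NOT NULL constraint applies → nullable.
- address: declared NOT NULL → not nullable.

carrier, rating, region, email, sku, discount, description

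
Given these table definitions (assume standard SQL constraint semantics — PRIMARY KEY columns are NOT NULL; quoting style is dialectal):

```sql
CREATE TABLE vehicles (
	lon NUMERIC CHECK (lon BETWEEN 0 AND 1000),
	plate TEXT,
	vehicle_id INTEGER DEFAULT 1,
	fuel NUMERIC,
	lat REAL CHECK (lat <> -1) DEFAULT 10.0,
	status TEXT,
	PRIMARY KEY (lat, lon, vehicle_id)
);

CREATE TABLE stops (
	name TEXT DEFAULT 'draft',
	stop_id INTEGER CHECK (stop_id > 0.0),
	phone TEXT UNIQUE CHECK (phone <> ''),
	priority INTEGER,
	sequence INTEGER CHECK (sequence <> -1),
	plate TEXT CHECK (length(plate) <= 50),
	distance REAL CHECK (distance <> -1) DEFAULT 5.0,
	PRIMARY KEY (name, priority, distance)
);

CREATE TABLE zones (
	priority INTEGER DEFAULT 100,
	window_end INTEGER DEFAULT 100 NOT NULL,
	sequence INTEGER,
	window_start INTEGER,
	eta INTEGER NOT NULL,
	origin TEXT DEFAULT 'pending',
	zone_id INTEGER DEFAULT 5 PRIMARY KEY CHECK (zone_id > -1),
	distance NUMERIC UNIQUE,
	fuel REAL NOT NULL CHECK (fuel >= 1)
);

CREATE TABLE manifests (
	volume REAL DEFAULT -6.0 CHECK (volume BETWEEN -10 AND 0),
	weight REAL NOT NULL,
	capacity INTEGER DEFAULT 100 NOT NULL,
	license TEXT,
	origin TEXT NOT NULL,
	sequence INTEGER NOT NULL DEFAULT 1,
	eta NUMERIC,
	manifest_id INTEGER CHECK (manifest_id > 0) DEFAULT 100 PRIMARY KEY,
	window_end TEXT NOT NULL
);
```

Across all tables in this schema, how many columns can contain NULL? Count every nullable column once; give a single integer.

vehicles: 3 nullable (plate, fuel, status — PK (lat, lon, vehicle_id) and explicit NOT NULL columns excluded).
stops: 4 nullable (stop_id, phone, sequence, plate — PK (name, priority, distance) and explicit NOT NULL columns excluded).
zones: 5 nullable (priority, sequence, window_start, origin, distance — PK (zone_id) and explicit NOT NULL columns excluded).
manifests: 3 nullable (volume, license, eta — PK (manifest_id) and explicit NOT NULL columns excluded).
Total: 3 + 4 + 5 + 3 = 15.

15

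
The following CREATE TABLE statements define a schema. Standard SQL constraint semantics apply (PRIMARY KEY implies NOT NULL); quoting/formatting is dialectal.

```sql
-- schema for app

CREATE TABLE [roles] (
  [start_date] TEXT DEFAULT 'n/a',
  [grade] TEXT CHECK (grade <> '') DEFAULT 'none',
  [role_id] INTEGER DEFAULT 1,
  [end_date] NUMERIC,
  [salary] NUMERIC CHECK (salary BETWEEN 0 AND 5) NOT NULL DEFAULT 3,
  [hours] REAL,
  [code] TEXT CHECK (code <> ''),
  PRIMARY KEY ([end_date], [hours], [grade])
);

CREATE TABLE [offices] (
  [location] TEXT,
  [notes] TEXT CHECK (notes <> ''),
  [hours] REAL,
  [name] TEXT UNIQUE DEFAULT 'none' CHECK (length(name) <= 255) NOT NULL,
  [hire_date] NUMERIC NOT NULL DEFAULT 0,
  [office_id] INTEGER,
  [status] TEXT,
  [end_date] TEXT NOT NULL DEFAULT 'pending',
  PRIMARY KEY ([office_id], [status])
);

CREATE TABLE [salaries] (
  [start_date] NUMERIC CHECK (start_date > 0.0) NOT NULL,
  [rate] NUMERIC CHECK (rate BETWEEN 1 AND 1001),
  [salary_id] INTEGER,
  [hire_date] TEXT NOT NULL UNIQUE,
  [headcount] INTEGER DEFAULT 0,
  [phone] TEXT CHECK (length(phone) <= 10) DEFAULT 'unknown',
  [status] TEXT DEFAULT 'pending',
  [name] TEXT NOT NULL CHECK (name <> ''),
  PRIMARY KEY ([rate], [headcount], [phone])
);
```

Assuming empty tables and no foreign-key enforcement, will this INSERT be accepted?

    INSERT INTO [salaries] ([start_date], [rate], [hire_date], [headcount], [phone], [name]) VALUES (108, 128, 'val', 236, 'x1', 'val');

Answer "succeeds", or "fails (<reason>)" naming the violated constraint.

NOT NULL columns: headcount is supplied; hire_date is supplied; name is supplied; phone is supplied; rate is supplied; start_date is supplied.
CHECK constraints: 108 satisfies (start_date > 0.0); 128 satisfies (rate BETWEEN 1 AND 1001); 'x1' satisfies (length(phone) <= 10); 'val' satisfies (name <> '').
No constraint is violated.

succeeds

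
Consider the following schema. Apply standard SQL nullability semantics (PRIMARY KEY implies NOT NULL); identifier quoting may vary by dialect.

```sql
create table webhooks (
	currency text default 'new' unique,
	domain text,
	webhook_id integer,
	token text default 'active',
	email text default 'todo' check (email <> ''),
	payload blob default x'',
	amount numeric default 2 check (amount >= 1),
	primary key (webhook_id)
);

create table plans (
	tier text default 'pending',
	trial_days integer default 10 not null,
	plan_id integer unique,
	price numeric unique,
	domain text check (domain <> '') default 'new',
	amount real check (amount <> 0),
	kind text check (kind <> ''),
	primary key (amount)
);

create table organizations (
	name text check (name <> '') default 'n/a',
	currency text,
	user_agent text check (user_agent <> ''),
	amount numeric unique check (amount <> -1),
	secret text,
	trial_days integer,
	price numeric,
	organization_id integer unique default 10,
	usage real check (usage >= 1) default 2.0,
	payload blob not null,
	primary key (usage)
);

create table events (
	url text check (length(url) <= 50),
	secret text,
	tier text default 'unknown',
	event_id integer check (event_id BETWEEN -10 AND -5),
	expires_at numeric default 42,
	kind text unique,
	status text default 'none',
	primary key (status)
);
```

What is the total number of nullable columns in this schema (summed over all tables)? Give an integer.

25

webhooks: 6 nullable (currency, domain, token, email, payload, amount — PK (webhook_id) and explicit NOT NULL columns excluded).
plans: 5 nullable (tier, plan_id, price, domain, kind — PK (amount) and explicit NOT NULL columns excluded).
organizations: 8 nullable (name, currency, user_agent, amount, secret, trial_days, price, organization_id — PK (usage) and explicit NOT NULL columns excluded).
events: 6 nullable (url, secret, tier, event_id, expires_at, kind — PK (status) and explicit NOT NULL columns excluded).
Total: 6 + 5 + 8 + 6 = 25.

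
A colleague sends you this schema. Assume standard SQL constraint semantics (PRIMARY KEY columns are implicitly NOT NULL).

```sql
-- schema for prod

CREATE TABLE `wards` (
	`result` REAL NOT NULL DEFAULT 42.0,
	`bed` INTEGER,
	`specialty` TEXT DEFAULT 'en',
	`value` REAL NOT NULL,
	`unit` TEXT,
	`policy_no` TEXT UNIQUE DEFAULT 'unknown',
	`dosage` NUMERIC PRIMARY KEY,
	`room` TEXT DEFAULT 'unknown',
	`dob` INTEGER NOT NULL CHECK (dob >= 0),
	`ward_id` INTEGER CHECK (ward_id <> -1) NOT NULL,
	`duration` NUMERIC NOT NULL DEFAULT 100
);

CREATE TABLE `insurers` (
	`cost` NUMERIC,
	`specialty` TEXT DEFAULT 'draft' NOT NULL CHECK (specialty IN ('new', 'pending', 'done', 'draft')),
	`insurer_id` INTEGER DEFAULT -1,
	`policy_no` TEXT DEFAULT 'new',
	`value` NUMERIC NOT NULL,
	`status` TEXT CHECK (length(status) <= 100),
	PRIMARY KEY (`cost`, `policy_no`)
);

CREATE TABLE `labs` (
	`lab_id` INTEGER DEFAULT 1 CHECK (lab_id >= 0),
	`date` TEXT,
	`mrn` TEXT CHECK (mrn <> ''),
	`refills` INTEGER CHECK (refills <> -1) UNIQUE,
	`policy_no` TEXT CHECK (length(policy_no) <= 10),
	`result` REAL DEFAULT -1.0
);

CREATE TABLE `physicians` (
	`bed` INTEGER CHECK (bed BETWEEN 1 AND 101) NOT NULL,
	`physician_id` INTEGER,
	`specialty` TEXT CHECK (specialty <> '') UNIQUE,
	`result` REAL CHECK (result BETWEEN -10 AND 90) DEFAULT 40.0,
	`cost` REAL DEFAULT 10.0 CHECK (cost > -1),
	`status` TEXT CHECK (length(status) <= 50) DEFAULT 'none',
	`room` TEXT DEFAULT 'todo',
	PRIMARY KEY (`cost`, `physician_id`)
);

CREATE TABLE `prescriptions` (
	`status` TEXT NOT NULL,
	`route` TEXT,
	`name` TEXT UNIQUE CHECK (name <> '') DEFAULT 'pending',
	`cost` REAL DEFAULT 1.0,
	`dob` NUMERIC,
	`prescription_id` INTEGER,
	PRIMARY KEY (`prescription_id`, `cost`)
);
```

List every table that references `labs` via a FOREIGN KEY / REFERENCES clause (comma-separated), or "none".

No REFERENCES clause anywhere in the schema names labs.

none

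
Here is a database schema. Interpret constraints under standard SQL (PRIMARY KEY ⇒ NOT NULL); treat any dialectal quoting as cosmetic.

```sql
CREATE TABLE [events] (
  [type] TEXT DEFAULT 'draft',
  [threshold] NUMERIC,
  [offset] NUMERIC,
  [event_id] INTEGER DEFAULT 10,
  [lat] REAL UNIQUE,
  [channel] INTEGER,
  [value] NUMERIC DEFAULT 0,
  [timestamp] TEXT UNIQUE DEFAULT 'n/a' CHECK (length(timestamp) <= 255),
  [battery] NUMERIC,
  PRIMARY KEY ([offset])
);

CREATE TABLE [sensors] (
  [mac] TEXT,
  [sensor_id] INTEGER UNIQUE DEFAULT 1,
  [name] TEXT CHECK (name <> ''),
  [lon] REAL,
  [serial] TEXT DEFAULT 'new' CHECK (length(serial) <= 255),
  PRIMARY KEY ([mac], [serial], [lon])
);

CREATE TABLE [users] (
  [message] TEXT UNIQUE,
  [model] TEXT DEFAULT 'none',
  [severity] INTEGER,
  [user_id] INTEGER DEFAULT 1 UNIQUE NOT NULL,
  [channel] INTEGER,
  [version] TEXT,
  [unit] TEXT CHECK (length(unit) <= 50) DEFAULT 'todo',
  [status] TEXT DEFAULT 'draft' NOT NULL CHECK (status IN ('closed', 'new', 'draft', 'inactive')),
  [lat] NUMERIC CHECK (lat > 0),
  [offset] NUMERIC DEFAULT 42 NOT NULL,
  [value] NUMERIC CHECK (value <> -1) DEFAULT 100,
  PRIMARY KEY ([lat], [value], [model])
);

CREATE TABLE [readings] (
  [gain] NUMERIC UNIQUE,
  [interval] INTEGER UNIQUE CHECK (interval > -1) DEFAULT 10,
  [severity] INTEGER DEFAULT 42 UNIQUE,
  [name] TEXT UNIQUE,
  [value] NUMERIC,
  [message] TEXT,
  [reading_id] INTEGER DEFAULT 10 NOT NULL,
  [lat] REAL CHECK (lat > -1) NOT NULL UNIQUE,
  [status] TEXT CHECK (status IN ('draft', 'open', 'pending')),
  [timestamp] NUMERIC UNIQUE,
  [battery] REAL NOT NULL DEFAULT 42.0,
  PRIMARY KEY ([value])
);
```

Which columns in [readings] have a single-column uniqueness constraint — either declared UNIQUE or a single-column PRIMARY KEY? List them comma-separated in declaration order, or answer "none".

- gain: declared UNIQUE → unique.
- interval: declared UNIQUE → unique.
- severity: declared UNIQUE → unique.
- name: declared UNIQUE → unique.
- value: single-column PRIMARY KEY → unique.
- message: no UNIQUE or single-column PK constraint.
- reading_id: no UNIQUE or single-column PK constraint.
- lat: declared UNIQUE → unique.
- status: no UNIQUE or single-column PK constraint.
- timestamp: declared UNIQUE → unique.
- battery: no UNIQUE or single-column PK constraint.

gain, interval, severity, name, value, lat, timestamp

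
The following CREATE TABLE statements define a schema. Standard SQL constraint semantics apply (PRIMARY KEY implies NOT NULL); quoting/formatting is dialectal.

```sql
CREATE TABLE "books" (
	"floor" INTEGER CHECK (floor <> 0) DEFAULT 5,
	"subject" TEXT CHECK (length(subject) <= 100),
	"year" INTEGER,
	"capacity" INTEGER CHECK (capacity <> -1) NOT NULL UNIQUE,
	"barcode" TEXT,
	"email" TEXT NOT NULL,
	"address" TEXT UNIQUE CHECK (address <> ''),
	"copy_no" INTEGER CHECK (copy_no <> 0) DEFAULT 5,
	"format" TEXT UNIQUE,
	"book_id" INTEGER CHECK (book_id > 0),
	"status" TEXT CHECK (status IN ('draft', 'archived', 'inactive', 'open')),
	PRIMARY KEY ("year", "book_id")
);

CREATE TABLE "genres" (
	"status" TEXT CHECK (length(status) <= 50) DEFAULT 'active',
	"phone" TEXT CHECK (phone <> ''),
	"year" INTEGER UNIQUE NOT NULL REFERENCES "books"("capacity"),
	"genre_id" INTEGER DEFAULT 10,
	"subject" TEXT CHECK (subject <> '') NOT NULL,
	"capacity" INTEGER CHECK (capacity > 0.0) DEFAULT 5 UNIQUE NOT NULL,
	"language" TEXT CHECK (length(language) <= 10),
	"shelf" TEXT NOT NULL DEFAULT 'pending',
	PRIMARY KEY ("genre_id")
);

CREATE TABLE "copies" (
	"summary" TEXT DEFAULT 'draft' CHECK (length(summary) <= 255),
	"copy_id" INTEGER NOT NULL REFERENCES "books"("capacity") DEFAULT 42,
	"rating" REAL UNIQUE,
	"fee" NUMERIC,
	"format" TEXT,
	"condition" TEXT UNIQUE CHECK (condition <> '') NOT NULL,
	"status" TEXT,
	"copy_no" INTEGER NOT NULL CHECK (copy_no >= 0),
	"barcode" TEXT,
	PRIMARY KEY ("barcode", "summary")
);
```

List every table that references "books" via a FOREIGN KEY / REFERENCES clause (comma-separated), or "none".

genres, copies

- genres.year references books(capacity).
- copies.copy_id references books(capacity).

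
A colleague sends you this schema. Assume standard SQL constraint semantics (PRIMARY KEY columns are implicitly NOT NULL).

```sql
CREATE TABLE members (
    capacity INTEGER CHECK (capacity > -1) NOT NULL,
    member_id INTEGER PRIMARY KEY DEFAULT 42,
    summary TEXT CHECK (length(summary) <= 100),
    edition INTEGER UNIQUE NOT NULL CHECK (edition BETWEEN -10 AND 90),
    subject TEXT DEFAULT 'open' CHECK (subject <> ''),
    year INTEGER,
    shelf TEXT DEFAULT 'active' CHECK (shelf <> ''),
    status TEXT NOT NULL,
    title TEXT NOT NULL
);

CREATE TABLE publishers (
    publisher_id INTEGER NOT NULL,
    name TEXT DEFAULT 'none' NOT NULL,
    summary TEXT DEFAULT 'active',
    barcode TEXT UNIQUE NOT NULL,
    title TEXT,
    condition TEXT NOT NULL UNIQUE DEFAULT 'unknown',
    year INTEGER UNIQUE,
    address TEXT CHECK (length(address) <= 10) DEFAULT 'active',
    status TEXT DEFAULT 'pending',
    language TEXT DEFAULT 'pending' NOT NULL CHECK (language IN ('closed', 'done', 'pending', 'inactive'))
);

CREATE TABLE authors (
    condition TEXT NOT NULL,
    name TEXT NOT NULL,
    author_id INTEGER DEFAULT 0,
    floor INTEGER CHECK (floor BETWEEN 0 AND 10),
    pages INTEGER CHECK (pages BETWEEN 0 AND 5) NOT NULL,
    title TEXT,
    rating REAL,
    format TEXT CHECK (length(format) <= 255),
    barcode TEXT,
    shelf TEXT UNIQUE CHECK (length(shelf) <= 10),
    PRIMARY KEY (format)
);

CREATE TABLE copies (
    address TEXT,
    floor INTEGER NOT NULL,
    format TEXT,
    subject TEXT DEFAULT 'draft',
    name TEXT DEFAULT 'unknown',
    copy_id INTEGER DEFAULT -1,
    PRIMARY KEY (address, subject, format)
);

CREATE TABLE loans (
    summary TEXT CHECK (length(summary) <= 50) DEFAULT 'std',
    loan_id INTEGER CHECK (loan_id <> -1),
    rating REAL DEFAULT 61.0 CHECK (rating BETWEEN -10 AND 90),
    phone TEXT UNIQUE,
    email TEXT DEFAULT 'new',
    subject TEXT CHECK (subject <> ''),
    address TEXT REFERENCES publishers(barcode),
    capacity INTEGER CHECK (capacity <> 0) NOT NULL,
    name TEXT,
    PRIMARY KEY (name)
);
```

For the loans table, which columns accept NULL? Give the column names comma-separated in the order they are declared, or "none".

- summary: CHECK does not forbid NULL (a CHECK constraint passes when its expression is NULL) → nullable.
- loan_id: CHECK does not forbid NULL (a CHECK constraint passes when its expression is NULL) → nullable.
- rating: CHECK does not forbid NULL (a CHECK constraint passes when its expression is NULL) → nullable.
- phone: UNIQUE does not imply NOT NULL → nullable.
- email: DEFAULT only fills an omitted column; an explicit NULL is still allowed → nullable.
- subject: CHECK does not forbid NULL (a CHECK constraint passes when its expression is NULL) → nullable.
- address: a foreign key column may be NULL unless separately constrained → nullable.
- capacity: declared NOT NULL → not nullable.
- name: part of the PRIMARY KEY, which implies NOT NULL → not nullable.

summary, loan_id, rating, phone, email, subject, address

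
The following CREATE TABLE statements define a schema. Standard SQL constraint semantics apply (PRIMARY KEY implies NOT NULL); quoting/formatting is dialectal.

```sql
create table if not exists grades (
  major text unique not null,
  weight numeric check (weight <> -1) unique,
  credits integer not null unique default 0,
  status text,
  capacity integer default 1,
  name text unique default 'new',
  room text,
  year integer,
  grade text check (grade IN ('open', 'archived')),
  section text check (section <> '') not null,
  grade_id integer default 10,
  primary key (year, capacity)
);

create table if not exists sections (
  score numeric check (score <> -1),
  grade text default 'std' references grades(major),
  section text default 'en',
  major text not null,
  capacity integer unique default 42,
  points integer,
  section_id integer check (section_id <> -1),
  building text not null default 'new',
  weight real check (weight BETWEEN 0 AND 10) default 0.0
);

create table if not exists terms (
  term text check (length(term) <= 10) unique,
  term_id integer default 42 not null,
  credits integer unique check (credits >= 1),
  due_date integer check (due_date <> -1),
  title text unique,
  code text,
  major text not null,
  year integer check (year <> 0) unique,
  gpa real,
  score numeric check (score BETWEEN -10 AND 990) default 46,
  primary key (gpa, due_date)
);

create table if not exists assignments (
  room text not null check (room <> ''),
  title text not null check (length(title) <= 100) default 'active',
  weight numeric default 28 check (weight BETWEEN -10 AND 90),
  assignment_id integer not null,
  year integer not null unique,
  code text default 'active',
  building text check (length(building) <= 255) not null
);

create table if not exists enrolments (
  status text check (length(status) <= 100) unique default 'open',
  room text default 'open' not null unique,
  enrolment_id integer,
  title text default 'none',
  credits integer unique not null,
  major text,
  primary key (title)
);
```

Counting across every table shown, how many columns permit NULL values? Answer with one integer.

grades: 6 nullable (weight, status, name, room, grade, grade_id — PK (year, capacity) and explicit NOT NULL columns excluded).
sections: 7 nullable (score, grade, section, capacity, points, section_id, weight — PK none and explicit NOT NULL columns excluded).
terms: 6 nullable (term, credits, title, code, year, score — PK (gpa, due_date) and explicit NOT NULL columns excluded).
assignments: 2 nullable (weight, code — PK none and explicit NOT NULL columns excluded).
enrolments: 3 nullable (status, enrolment_id, major — PK (title) and explicit NOT NULL columns excluded).
Total: 6 + 7 + 6 + 2 + 3 = 24.

24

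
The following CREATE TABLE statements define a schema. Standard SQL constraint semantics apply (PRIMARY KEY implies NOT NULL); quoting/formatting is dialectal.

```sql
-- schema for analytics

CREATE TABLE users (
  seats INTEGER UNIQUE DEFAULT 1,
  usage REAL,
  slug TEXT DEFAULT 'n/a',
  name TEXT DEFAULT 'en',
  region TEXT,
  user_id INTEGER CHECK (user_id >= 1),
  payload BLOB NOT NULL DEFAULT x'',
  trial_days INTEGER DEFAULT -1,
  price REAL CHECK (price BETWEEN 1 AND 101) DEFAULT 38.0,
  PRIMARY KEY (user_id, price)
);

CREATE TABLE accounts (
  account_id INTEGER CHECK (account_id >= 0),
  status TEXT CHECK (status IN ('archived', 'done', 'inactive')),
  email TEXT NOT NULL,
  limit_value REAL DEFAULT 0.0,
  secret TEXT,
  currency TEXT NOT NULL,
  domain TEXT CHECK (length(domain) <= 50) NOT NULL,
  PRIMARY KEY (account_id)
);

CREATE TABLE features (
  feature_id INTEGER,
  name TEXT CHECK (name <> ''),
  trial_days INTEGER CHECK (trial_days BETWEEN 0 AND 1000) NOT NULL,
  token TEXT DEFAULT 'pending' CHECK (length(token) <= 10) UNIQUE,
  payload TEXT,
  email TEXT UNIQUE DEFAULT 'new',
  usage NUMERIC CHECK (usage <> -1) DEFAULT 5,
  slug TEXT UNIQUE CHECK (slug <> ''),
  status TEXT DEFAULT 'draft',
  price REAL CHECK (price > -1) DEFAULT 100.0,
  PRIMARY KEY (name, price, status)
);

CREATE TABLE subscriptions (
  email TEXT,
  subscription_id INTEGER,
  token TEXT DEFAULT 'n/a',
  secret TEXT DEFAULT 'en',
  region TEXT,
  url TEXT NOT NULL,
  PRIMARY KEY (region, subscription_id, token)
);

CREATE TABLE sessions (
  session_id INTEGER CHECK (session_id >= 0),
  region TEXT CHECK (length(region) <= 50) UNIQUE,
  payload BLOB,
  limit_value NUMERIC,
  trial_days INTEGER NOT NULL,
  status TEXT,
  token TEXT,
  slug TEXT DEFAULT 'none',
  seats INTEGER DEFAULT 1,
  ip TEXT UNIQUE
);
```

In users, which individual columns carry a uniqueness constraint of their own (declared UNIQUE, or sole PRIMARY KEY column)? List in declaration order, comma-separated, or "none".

- seats: declared UNIQUE → unique.
- usage: no UNIQUE or single-column PK constraint.
- slug: no UNIQUE or single-column PK constraint.
- name: no UNIQUE or single-column PK constraint.
- region: no UNIQUE or single-column PK constraint.
- user_id: part of a composite PRIMARY KEY — only the tuple is unique, not this column on its own.
- payload: no UNIQUE or single-column PK constraint.
- trial_days: no UNIQUE or single-column PK constraint.
- price: part of a composite PRIMARY KEY — only the tuple is unique, not this column on its own.

seats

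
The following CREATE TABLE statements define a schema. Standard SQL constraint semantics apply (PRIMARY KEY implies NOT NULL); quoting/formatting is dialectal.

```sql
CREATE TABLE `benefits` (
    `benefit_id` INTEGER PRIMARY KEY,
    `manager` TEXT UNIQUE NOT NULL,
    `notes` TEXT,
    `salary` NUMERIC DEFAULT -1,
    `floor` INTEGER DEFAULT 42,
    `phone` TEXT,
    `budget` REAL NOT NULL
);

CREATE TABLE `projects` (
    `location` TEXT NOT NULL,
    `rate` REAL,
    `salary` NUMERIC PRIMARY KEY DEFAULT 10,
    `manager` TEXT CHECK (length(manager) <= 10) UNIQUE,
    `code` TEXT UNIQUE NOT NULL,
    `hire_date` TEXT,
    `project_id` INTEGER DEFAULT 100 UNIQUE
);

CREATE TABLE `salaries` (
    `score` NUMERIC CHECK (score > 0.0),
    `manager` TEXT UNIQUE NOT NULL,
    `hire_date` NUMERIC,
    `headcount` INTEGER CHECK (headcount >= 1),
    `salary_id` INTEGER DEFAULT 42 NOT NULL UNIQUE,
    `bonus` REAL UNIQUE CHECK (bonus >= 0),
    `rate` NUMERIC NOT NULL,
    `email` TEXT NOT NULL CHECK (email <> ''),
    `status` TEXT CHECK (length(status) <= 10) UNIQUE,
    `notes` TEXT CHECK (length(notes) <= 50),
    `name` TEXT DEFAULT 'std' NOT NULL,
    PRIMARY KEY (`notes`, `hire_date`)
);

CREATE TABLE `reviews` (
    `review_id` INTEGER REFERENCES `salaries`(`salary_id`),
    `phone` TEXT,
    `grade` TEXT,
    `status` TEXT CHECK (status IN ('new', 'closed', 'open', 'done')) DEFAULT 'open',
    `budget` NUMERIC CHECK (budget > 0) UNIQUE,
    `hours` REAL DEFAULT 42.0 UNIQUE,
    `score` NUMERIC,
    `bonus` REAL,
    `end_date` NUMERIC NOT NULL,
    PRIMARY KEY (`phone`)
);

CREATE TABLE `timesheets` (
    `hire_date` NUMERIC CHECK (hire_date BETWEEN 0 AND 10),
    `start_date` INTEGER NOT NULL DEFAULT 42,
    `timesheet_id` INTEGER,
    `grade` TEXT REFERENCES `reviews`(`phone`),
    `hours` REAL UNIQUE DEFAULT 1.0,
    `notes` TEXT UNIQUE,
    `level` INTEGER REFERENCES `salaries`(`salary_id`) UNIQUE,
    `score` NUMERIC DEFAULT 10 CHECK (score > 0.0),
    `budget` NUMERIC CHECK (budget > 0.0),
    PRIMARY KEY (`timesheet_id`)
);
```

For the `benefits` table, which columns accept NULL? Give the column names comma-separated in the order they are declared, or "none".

notes, salary, floor, phone

- benefit_id: part of the PRIMARY KEY, which implies NOT NULL → not nullable.
- manager: declared NOT NULL → not nullable.
- notes: no NOT NULL constraint applies → nullable.
- salary: DEFAULT only fills an omitted column; an explicit NULL is still allowed → nullable.
- floor: DEFAULT only fills an omitted column; an explicit NULL is still allowed → nullable.
- phone: no NOT NULL constraint applies → nullable.
- budget: declared NOT NULL → not nullable.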